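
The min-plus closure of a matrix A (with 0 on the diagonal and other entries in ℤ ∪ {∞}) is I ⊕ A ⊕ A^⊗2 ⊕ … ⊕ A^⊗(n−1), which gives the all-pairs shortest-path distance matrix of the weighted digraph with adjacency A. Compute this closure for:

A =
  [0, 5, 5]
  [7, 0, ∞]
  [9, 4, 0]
Closure =
  [0, 5, 5]
  [7, 0, 12]
  [9, 4, 0]

This is the Floyd-Warshall all-pairs shortest-path computation. For each intermediate vertex k = 0, 1, …, 2, update dist[i][j] ← min(dist[i][j], dist[i][k] + dist[k][j]). The final matrix gives, for each (i, j), the minimum total weight of any directed path from i to j (possibly empty when i = j).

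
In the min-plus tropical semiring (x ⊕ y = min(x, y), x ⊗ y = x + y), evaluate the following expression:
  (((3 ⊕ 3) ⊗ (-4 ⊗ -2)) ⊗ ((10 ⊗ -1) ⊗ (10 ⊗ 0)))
(((3 ⊕ 3) ⊗ (-4 ⊗ -2)) ⊗ ((10 ⊗ -1) ⊗ (10 ⊗ 0))) = 16

Expand innermost to outermost. Recall ⊕ takes the minimum of its arguments and ⊗ takes their sum. Working out the expression (((3 ⊕ 3) ⊗ (-4 ⊗ -2)) ⊗ ((10 ⊗ -1) ⊗ (10 ⊗ 0))) gives 16.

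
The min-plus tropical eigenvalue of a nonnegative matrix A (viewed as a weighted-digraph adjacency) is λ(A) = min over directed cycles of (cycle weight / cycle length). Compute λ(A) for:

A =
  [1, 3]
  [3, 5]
λ(A) = 1

Enumerate directed cycles and compute their means (weight / length). Sample:
  cycle 0 → 0: weight = 1, length = 1, mean = 1/1 ≈ 1.000
  cycle 1 → 1: weight = 5, length = 1, mean = 5/1 ≈ 5.000
  cycle 0 → 1 → 0: weight = 6, length = 2, mean = 6/2 ≈ 3.000
  cycle 1 → 0 → 1: weight = 6, length = 2, mean = 6/2 ≈ 3.000
Minimum mean = 1.000, attained e.g. along the cycle 0 → 0 with weight 1 and length 1. So λ(A) = 1/1 = 1.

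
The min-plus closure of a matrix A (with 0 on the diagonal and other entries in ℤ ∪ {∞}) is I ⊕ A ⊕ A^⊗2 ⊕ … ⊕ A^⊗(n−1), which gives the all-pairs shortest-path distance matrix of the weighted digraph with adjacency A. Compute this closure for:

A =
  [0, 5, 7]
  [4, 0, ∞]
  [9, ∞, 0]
Closure =
  [0, 5, 7]
  [4, 0, 11]
  [9, 14, 0]

This is the Floyd-Warshall all-pairs shortest-path computation. For each intermediate vertex k = 0, 1, …, 2, update dist[i][j] ← min(dist[i][j], dist[i][k] + dist[k][j]). The final matrix gives, for each (i, j), the minimum total weight of any directed path from i to j (possibly empty when i = j).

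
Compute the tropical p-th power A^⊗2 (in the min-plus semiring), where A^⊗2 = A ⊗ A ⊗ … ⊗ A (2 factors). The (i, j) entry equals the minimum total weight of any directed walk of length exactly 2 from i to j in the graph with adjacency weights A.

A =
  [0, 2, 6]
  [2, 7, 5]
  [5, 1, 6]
A^⊗2 =
  [0, 2, 6]
  [2, 4, 8]
  [3, 7, 6]

Each entry (A^⊗2)_ij equals the minimum over all length-2 walks i = v_0 → v_1 → … → v_2 = j of Σ_t A[v_t][v_{t+1}]. For example, for (i, j) = (0, 2) we minimise over 3 possible intermediate vertex sequences; the minimum is 6, attained along the walk 0 → 0 → 2.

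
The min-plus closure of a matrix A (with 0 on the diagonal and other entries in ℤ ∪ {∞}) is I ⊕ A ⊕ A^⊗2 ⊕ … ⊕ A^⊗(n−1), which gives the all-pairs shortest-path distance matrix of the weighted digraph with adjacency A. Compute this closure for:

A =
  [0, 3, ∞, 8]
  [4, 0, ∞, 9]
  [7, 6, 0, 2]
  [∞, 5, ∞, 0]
Closure =
  [0, 3, ∞, 8]
  [4, 0, ∞, 9]
  [7, 6, 0, 2]
  [9, 5, ∞, 0]

This is the Floyd-Warshall all-pairs shortest-path computation. For each intermediate vertex k = 0, 1, …, 3, update dist[i][j] ← min(dist[i][j], dist[i][k] + dist[k][j]). The final matrix gives, for each (i, j), the minimum total weight of any directed path from i to j (possibly empty when i = j).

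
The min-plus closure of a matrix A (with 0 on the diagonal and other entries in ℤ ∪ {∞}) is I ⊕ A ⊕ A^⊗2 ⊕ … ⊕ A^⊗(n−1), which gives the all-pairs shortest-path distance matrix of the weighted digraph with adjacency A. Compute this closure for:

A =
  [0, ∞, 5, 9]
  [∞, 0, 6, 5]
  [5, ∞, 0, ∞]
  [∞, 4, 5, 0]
Closure =
  [0, 13, 5, 9]
  [11, 0, 6, 5]
  [5, 18, 0, 14]
  [10, 4, 5, 0]

This is the Floyd-Warshall all-pairs shortest-path computation. For each intermediate vertex k = 0, 1, …, 3, update dist[i][j] ← min(dist[i][j], dist[i][k] + dist[k][j]). The final matrix gives, for each (i, j), the minimum total weight of any directed path from i to j (possibly empty when i = j).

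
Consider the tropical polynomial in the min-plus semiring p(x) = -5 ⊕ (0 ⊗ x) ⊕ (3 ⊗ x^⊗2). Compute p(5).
p(5) = -5

A tropical monomial a ⊗ x^⊗i evaluates to a + i · x. Evaluating each term at x = 5:
  Term 0 contributes -5 + 0 · 5 = -5
  Term 1 contributes 0 + 1 · 5 = 5
  Term 2 contributes 3 + 2 · 5 = 13
p(5) = ⊕ of these = min[-5, 5, 13] = -5.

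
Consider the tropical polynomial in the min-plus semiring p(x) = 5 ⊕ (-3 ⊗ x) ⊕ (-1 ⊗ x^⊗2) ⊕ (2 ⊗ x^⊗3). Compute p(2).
p(2) = -1

A tropical monomial a ⊗ x^⊗i evaluates to a + i · x. Evaluating each term at x = 2:
  Term 0 contributes 5 + 0 · 2 = 5
  Term 1 contributes -3 + 1 · 2 = -1
  Term 2 contributes -1 + 2 · 2 = 3
  Term 3 contributes 2 + 3 · 2 = 8
p(2) = ⊕ of these = min[5, -1, 3, 8] = -1.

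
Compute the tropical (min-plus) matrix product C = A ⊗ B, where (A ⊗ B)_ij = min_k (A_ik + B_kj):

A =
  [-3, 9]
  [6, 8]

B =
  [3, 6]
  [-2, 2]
A ⊗ B =
  [0, 3]
  [6, 10]

Apply the min-plus product entry-by-entry:
  C[0][0] = min over k of (A[0][0] + B[0][0] = -3 + 3 = 0, A[0][1] + B[1][0] = 9 + -2 = 7) = 0 (attained at k = 0)
  C[0][1] = min over k of (A[0][0] + B[0][1] = -3 + 6 = 3, A[0][1] + B[1][1] = 9 + 2 = 11) = 3 (attained at k = 0)
  C[1][0] = min over k of (A[1][0] + B[0][0] = 6 + 3 = 9, A[1][1] + B[1][0] = 8 + -2 = 6) = 6 (attained at k = 1)
  C[1][1] = min over k of (A[1][0] + B[0][1] = 6 + 6 = 12, A[1][1] + B[1][1] = 8 + 2 = 10) = 10 (attained at k = 1)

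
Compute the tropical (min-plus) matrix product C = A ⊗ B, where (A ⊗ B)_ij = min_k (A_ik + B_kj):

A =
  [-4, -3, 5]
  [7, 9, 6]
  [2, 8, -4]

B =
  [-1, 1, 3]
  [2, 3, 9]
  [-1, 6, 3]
A ⊗ B =
  [-5, -3, -1]
  [5, 8, 9]
  [-5, 2, -1]

Apply the min-plus product entry-by-entry:
  C[0][0] = min over k of (A[0][0] + B[0][0] = -4 + -1 = -5, A[0][1] + B[1][0] = -3 + 2 = -1, A[0][2] + B[2][0] = 5 + -1 = 4) = -5 (attained at k = 0)
  C[0][1] = min over k of (A[0][0] + B[0][1] = -4 + 1 = -3, A[0][1] + B[1][1] = -3 + 3 = 0, A[0][2] + B[2][1] = 5 + 6 = 11) = -3 (attained at k = 0)
  C[0][2] = min over k of (A[0][0] + B[0][2] = -4 + 3 = -1, A[0][1] + B[1][2] = -3 + 9 = 6, A[0][2] + B[2][2] = 5 + 3 = 8) = -1 (attained at k = 0)
  C[1][0] = min over k of (A[1][0] + B[0][0] = 7 + -1 = 6, A[1][1] + B[1][0] = 9 + 2 = 11, A[1][2] + B[2][0] = 6 + -1 = 5) = 5 (attained at k = 2)
  C[1][1] = min over k of (A[1][0] + B[0][1] = 7 + 1 = 8, A[1][1] + B[1][1] = 9 + 3 = 12, A[1][2] + B[2][1] = 6 + 6 = 12) = 8 (attained at k = 0)
  C[1][2] = min over k of (A[1][0] + B[0][2] = 7 + 3 = 10, A[1][1] + B[1][2] = 9 + 9 = 18, A[1][2] + B[2][2] = 6 + 3 = 9) = 9 (attained at k = 2)
  C[2][0] = min over k of (A[2][0] + B[0][0] = 2 + -1 = 1, A[2][1] + B[1][0] = 8 + 2 = 10, A[2][2] + B[2][0] = -4 + -1 = -5) = -5 (attained at k = 2)
  C[2][1] = min over k of (A[2][0] + B[0][1] = 2 + 1 = 3, A[2][1] + B[1][1] = 8 + 3 = 11, A[2][2] + B[2][1] = -4 + 6 = 2) = 2 (attained at k = 2)
  C[2][2] = min over k of (A[2][0] + B[0][2] = 2 + 3 = 5, A[2][1] + B[1][2] = 8 + 9 = 17, A[2][2] + B[2][2] = -4 + 3 = -1) = -1 (attained at k = 2)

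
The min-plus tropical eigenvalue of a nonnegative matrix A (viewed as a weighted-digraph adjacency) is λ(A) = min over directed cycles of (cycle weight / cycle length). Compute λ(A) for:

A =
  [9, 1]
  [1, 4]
λ(A) = 1

Enumerate directed cycles and compute their means (weight / length). Sample:
  cycle 0 → 0: weight = 9, length = 1, mean = 9/1 ≈ 9.000
  cycle 1 → 1: weight = 4, length = 1, mean = 4/1 ≈ 4.000
  cycle 0 → 1 → 0: weight = 2, length = 2, mean = 2/2 ≈ 1.000
  cycle 1 → 0 → 1: weight = 2, length = 2, mean = 2/2 ≈ 1.000
Minimum mean = 1.000, attained e.g. along the cycle 0 → 1 → 0 with weight 2 and length 2. So λ(A) = 2/2 = 1.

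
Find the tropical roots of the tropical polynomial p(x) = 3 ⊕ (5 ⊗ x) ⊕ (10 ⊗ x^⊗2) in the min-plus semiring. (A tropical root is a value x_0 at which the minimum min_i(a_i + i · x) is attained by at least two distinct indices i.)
Roots: {-5, -2}

Each tropical root is a break point of the lower envelope of the lines y = a_i + i · x (there are 3 lines, with slopes 0, 1, ..., 2). Only the lines that attain the minimum somewhere contribute to roots; other lines are dominated. Here the surviving (envelope) indices are i = 2, i = 1, i = 0.
Intersections between consecutive envelope lines give the roots: for adjacent envelope indices i < j the intersection is x = (a_i − a_j) / (j − i). Reading off the sorted break points: {-5, -2}.
Verification: at each break x_0, at least two indices attain the minimum of min_i(a_i + i · x_0).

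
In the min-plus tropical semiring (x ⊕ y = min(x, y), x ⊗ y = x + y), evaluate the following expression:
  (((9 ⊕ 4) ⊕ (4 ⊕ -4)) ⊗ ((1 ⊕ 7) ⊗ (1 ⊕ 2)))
(((9 ⊕ 4) ⊕ (4 ⊕ -4)) ⊗ ((1 ⊕ 7) ⊗ (1 ⊕ 2))) = -2

Expand innermost to outermost. Recall ⊕ takes the minimum of its arguments and ⊗ takes their sum. Working out the expression (((9 ⊕ 4) ⊕ (4 ⊕ -4)) ⊗ ((1 ⊕ 7) ⊗ (1 ⊕ 2))) gives -2.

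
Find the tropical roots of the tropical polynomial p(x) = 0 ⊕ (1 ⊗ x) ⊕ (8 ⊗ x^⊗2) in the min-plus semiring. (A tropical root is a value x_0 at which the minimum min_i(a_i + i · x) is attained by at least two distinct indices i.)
Roots: {-7, -1}

Each tropical root is a break point of the lower envelope of the lines y = a_i + i · x (there are 3 lines, with slopes 0, 1, ..., 2). Only the lines that attain the minimum somewhere contribute to roots; other lines are dominated. Here the surviving (envelope) indices are i = 2, i = 1, i = 0.
Intersections between consecutive envelope lines give the roots: for adjacent envelope indices i < j the intersection is x = (a_i − a_j) / (j − i). Reading off the sorted break points: {-7, -1}.
Verification: at each break x_0, at least two indices attain the minimum of min_i(a_i + i · x_0).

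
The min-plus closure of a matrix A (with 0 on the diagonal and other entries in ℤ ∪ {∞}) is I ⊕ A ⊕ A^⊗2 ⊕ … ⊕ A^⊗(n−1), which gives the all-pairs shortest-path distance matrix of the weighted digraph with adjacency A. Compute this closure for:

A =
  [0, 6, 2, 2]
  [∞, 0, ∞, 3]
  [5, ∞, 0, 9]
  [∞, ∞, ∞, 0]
Closure =
  [0, 6, 2, 2]
  [∞, 0, ∞, 3]
  [5, 11, 0, 7]
  [∞, ∞, ∞, 0]

This is the Floyd-Warshall all-pairs shortest-path computation. For each intermediate vertex k = 0, 1, …, 3, update dist[i][j] ← min(dist[i][j], dist[i][k] + dist[k][j]). The final matrix gives, for each (i, j), the minimum total weight of any directed path from i to j (possibly empty when i = j).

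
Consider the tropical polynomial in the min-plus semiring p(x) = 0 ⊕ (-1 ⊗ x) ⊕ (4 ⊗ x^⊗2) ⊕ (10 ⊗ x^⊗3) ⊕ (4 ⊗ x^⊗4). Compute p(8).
p(8) = 0

A tropical monomial a ⊗ x^⊗i evaluates to a + i · x. Evaluating each term at x = 8:
  Term 0 contributes 0 + 0 · 8 = 0
  Term 1 contributes -1 + 1 · 8 = 7
  Term 2 contributes 4 + 2 · 8 = 20
  Term 3 contributes 10 + 3 · 8 = 34
  Term 4 contributes 4 + 4 · 8 = 36
p(8) = ⊕ of these = min[0, 7, 20, 34, 36] = 0.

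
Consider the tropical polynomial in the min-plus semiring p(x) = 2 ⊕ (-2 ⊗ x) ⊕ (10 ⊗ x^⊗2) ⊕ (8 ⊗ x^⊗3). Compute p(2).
p(2) = 0

A tropical monomial a ⊗ x^⊗i evaluates to a + i · x. Evaluating each term at x = 2:
  Term 0 contributes 2 + 0 · 2 = 2
  Term 1 contributes -2 + 1 · 2 = 0
  Term 2 contributes 10 + 2 · 2 = 14
  Term 3 contributes 8 + 3 · 2 = 14
p(2) = ⊕ of these = min[2, 0, 14, 14] = 0.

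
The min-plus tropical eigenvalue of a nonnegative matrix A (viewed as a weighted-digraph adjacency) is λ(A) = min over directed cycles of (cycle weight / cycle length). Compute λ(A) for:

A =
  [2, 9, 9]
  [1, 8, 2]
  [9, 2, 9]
λ(A) = 2

Enumerate directed cycles and compute their means (weight / length). Sample:
  cycle 0 → 0: weight = 2, length = 1, mean = 2/1 ≈ 2.000
  cycle 1 → 1: weight = 8, length = 1, mean = 8/1 ≈ 8.000
  cycle 2 → 2: weight = 9, length = 1, mean = 9/1 ≈ 9.000
  cycle 0 → 1 → 0: weight = 10, length = 2, mean = 10/2 ≈ 5.000
  cycle 0 → 2 → 0: weight = 18, length = 2, mean = 18/2 ≈ 9.000
  cycle 1 → 0 → 1: weight = 10, length = 2, mean = 10/2 ≈ 5.000
Minimum mean = 2.000, attained e.g. along the cycle 0 → 0 with weight 2 and length 1. So λ(A) = 2/1 = 2.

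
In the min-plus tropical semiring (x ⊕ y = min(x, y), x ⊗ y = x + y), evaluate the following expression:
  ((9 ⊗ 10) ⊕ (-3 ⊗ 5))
((9 ⊗ 10) ⊕ (-3 ⊗ 5)) = 2

Expand innermost to outermost. Recall ⊕ takes the minimum of its arguments and ⊗ takes their sum. Working out the expression ((9 ⊗ 10) ⊕ (-3 ⊗ 5)) gives 2.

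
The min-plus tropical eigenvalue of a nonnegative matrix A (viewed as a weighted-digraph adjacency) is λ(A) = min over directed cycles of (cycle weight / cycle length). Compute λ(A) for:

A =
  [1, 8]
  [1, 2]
λ(A) = 1

Enumerate directed cycles and compute their means (weight / length). Sample:
  cycle 0 → 0: weight = 1, length = 1, mean = 1/1 ≈ 1.000
  cycle 1 → 1: weight = 2, length = 1, mean = 2/1 ≈ 2.000
  cycle 0 → 1 → 0: weight = 9, length = 2, mean = 9/2 ≈ 4.500
  cycle 1 → 0 → 1: weight = 9, length = 2, mean = 9/2 ≈ 4.500
Minimum mean = 1.000, attained e.g. along the cycle 0 → 0 with weight 1 and length 1. So λ(A) = 1/1 = 1.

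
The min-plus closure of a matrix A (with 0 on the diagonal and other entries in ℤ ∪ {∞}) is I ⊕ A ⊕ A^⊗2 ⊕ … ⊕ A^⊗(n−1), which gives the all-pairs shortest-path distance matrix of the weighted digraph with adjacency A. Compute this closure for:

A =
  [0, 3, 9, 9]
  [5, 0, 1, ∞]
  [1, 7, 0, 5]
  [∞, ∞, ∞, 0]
Closure =
  [0, 3, 4, 9]
  [2, 0, 1, 6]
  [1, 4, 0, 5]
  [∞, ∞, ∞, 0]

This is the Floyd-Warshall all-pairs shortest-path computation. For each intermediate vertex k = 0, 1, …, 3, update dist[i][j] ← min(dist[i][j], dist[i][k] + dist[k][j]). The final matrix gives, for each (i, j), the minimum total weight of any directed path from i to j (possibly empty when i = j).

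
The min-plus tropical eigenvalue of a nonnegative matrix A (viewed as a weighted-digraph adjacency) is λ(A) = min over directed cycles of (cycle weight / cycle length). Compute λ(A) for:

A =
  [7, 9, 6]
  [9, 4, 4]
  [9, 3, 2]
λ(A) = 2

Enumerate directed cycles and compute their means (weight / length). Sample:
  cycle 0 → 0: weight = 7, length = 1, mean = 7/1 ≈ 7.000
  cycle 1 → 1: weight = 4, length = 1, mean = 4/1 ≈ 4.000
  cycle 2 → 2: weight = 2, length = 1, mean = 2/1 ≈ 2.000
  cycle 0 → 1 → 0: weight = 18, length = 2, mean = 18/2 ≈ 9.000
  cycle 0 → 2 → 0: weight = 15, length = 2, mean = 15/2 ≈ 7.500
  cycle 1 → 0 → 1: weight = 18, length = 2, mean = 18/2 ≈ 9.000
Minimum mean = 2.000, attained e.g. along the cycle 2 → 2 with weight 2 and length 1. So λ(A) = 2/1 = 2.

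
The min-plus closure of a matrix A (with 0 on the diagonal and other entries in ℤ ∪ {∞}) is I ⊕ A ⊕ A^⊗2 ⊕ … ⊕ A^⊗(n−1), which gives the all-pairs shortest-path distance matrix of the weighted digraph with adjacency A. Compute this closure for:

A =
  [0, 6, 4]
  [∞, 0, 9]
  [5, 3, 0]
Closure =
  [0, 6, 4]
  [14, 0, 9]
  [5, 3, 0]

This is the Floyd-Warshall all-pairs shortest-path computation. For each intermediate vertex k = 0, 1, …, 2, update dist[i][j] ← min(dist[i][j], dist[i][k] + dist[k][j]). The final matrix gives, for each (i, j), the minimum total weight of any directed path from i to j (possibly empty when i = j).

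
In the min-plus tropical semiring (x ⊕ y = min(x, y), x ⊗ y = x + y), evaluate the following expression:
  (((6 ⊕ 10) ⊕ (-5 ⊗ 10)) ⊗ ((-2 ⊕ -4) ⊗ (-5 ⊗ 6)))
(((6 ⊕ 10) ⊕ (-5 ⊗ 10)) ⊗ ((-2 ⊕ -4) ⊗ (-5 ⊗ 6))) = 2

Expand innermost to outermost. Recall ⊕ takes the minimum of its arguments and ⊗ takes their sum. Working out the expression (((6 ⊕ 10) ⊕ (-5 ⊗ 10)) ⊗ ((-2 ⊕ -4) ⊗ (-5 ⊗ 6))) gives 2.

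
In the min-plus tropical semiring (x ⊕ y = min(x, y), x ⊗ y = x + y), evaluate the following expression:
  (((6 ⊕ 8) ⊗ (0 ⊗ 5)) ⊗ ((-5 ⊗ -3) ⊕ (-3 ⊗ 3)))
(((6 ⊕ 8) ⊗ (0 ⊗ 5)) ⊗ ((-5 ⊗ -3) ⊕ (-3 ⊗ 3))) = 3

Expand innermost to outermost. Recall ⊕ takes the minimum of its arguments and ⊗ takes their sum. Working out the expression (((6 ⊕ 8) ⊗ (0 ⊗ 5)) ⊗ ((-5 ⊗ -3) ⊕ (-3 ⊗ 3))) gives 3.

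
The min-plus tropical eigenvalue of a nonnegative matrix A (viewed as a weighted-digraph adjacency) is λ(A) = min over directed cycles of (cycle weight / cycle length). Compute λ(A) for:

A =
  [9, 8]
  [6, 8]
λ(A) = 7

Enumerate directed cycles and compute their means (weight / length). Sample:
  cycle 0 → 0: weight = 9, length = 1, mean = 9/1 ≈ 9.000
  cycle 1 → 1: weight = 8, length = 1, mean = 8/1 ≈ 8.000
  cycle 0 → 1 → 0: weight = 14, length = 2, mean = 14/2 ≈ 7.000
  cycle 1 → 0 → 1: weight = 14, length = 2, mean = 14/2 ≈ 7.000
Minimum mean = 7.000, attained e.g. along the cycle 0 → 1 → 0 with weight 14 and length 2. So λ(A) = 14/2 = 7.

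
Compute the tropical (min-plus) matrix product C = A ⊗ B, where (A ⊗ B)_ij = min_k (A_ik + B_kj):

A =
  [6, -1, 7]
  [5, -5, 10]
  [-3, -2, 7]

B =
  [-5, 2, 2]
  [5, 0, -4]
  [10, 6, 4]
A ⊗ B =
  [1, -1, -5]
  [0, -5, -9]
  [-8, -2, -6]

Apply the min-plus product entry-by-entry:
  C[0][0] = min over k of (A[0][0] + B[0][0] = 6 + -5 = 1, A[0][1] + B[1][0] = -1 + 5 = 4, A[0][2] + B[2][0] = 7 + 10 = 17) = 1 (attained at k = 0)
  C[0][1] = min over k of (A[0][0] + B[0][1] = 6 + 2 = 8, A[0][1] + B[1][1] = -1 + 0 = -1, A[0][2] + B[2][1] = 7 + 6 = 13) = -1 (attained at k = 1)
  C[0][2] = min over k of (A[0][0] + B[0][2] = 6 + 2 = 8, A[0][1] + B[1][2] = -1 + -4 = -5, A[0][2] + B[2][2] = 7 + 4 = 11) = -5 (attained at k = 1)
  C[1][0] = min over k of (A[1][0] + B[0][0] = 5 + -5 = 0, A[1][1] + B[1][0] = -5 + 5 = 0, A[1][2] + B[2][0] = 10 + 10 = 20) = 0 (attained at k = 0)
  C[1][1] = min over k of (A[1][0] + B[0][1] = 5 + 2 = 7, A[1][1] + B[1][1] = -5 + 0 = -5, A[1][2] + B[2][1] = 10 + 6 = 16) = -5 (attained at k = 1)
  C[1][2] = min over k of (A[1][0] + B[0][2] = 5 + 2 = 7, A[1][1] + B[1][2] = -5 + -4 = -9, A[1][2] + B[2][2] = 10 + 4 = 14) = -9 (attained at k = 1)
  C[2][0] = min over k of (A[2][0] + B[0][0] = -3 + -5 = -8, A[2][1] + B[1][0] = -2 + 5 = 3, A[2][2] + B[2][0] = 7 + 10 = 17) = -8 (attained at k = 0)
  C[2][1] = min over k of (A[2][0] + B[0][1] = -3 + 2 = -1, A[2][1] + B[1][1] = -2 + 0 = -2, A[2][2] + B[2][1] = 7 + 6 = 13) = -2 (attained at k = 1)
  C[2][2] = min over k of (A[2][0] + B[0][2] = -3 + 2 = -1, A[2][1] + B[1][2] = -2 + -4 = -6, A[2][2] + B[2][2] = 7 + 4 = 11) = -6 (attained at k = 1)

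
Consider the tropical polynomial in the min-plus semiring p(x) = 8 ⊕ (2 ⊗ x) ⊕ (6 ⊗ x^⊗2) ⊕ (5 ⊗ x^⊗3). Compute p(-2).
p(-2) = -1

A tropical monomial a ⊗ x^⊗i evaluates to a + i · x. Evaluating each term at x = -2:
  Term 0 contributes 8 + 0 · -2 = 8
  Term 1 contributes 2 + 1 · -2 = 0
  Term 2 contributes 6 + 2 · -2 = 2
  Term 3 contributes 5 + 3 · -2 = -1
p(-2) = ⊕ of these = min[8, 0, 2, -1] = -1.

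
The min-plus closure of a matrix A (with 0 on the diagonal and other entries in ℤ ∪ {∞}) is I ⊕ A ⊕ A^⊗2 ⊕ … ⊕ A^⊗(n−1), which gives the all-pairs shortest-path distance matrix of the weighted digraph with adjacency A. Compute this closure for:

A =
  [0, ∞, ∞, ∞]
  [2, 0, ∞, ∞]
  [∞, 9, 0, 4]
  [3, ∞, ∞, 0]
Closure =
  [0, ∞, ∞, ∞]
  [2, 0, ∞, ∞]
  [7, 9, 0, 4]
  [3, ∞, ∞, 0]

This is the Floyd-Warshall all-pairs shortest-path computation. For each intermediate vertex k = 0, 1, …, 3, update dist[i][j] ← min(dist[i][j], dist[i][k] + dist[k][j]). The final matrix gives, for each (i, j), the minimum total weight of any directed path from i to j (possibly empty when i = j).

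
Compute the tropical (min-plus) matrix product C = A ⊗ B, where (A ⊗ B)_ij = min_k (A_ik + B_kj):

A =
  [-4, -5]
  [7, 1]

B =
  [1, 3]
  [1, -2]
A ⊗ B =
  [-4, -7]
  [2, -1]

Apply the min-plus product entry-by-entry:
  C[0][0] = min over k of (A[0][0] + B[0][0] = -4 + 1 = -3, A[0][1] + B[1][0] = -5 + 1 = -4) = -4 (attained at k = 1)
  C[0][1] = min over k of (A[0][0] + B[0][1] = -4 + 3 = -1, A[0][1] + B[1][1] = -5 + -2 = -7) = -7 (attained at k = 1)
  C[1][0] = min over k of (A[1][0] + B[0][0] = 7 + 1 = 8, A[1][1] + B[1][0] = 1 + 1 = 2) = 2 (attained at k = 1)
  C[1][1] = min over k of (A[1][0] + B[0][1] = 7 + 3 = 10, A[1][1] + B[1][1] = 1 + -2 = -1) = -1 (attained at k = 1)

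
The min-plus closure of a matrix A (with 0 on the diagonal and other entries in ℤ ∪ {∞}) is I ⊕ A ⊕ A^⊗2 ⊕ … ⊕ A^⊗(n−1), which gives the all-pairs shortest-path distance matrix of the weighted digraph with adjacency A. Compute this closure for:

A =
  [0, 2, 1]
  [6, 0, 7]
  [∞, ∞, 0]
Closure =
  [0, 2, 1]
  [6, 0, 7]
  [∞, ∞, 0]

This is the Floyd-Warshall all-pairs shortest-path computation. For each intermediate vertex k = 0, 1, …, 2, update dist[i][j] ← min(dist[i][j], dist[i][k] + dist[k][j]). The final matrix gives, for each (i, j), the minimum total weight of any directed path from i to j (possibly empty when i = j).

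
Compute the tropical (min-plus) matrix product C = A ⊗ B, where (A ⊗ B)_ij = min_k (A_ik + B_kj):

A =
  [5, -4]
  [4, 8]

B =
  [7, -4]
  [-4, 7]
A ⊗ B =
  [-8, 1]
  [4, 0]

Apply the min-plus product entry-by-entry:
  C[0][0] = min over k of (A[0][0] + B[0][0] = 5 + 7 = 12, A[0][1] + B[1][0] = -4 + -4 = -8) = -8 (attained at k = 1)
  C[0][1] = min over k of (A[0][0] + B[0][1] = 5 + -4 = 1, A[0][1] + B[1][1] = -4 + 7 = 3) = 1 (attained at k = 0)
  C[1][0] = min over k of (A[1][0] + B[0][0] = 4 + 7 = 11, A[1][1] + B[1][0] = 8 + -4 = 4) = 4 (attained at k = 1)
  C[1][1] = min over k of (A[1][0] + B[0][1] = 4 + -4 = 0, A[1][1] + B[1][1] = 8 + 7 = 15) = 0 (attained at k = 0)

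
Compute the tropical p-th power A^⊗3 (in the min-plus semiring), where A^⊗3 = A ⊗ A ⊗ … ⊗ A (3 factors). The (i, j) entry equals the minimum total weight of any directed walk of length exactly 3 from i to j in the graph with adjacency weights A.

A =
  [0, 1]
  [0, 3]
A^⊗3 =
  [0, 1]
  [0, 1]

Each entry (A^⊗3)_ij equals the minimum over all length-3 walks i = v_0 → v_1 → … → v_3 = j of Σ_t A[v_t][v_{t+1}]. For example, for (i, j) = (0, 1) we minimise over 4 possible intermediate vertex sequences; the minimum is 1, attained along the walk 0 → 0 → 0 → 1.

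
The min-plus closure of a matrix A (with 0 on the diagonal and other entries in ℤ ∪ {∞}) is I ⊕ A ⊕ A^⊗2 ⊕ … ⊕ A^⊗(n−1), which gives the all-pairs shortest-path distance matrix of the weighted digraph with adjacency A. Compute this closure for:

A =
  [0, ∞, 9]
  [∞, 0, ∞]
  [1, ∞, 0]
Closure =
  [0, ∞, 9]
  [∞, 0, ∞]
  [1, ∞, 0]

This is the Floyd-Warshall all-pairs shortest-path computation. For each intermediate vertex k = 0, 1, …, 2, update dist[i][j] ← min(dist[i][j], dist[i][k] + dist[k][j]). The final matrix gives, for each (i, j), the minimum total weight of any directed path from i to j (possibly empty when i = j).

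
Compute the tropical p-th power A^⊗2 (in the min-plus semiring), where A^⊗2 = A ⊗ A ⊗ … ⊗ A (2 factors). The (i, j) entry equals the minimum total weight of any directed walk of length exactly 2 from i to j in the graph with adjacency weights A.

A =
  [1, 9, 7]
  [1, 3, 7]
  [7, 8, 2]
A^⊗2 =
  [2, 10, 8]
  [2, 6, 8]
  [8, 10, 4]

Each entry (A^⊗2)_ij equals the minimum over all length-2 walks i = v_0 → v_1 → … → v_2 = j of Σ_t A[v_t][v_{t+1}]. For example, for (i, j) = (0, 2) we minimise over 3 possible intermediate vertex sequences; the minimum is 8, attained along the walk 0 → 0 → 2.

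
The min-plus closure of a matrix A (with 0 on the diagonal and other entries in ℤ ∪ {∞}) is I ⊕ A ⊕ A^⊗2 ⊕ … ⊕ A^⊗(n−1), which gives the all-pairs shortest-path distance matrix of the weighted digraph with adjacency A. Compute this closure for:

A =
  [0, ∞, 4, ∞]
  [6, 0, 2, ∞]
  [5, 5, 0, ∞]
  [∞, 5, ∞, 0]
Closure =
  [0, 9, 4, ∞]
  [6, 0, 2, ∞]
  [5, 5, 0, ∞]
  [11, 5, 7, 0]

This is the Floyd-Warshall all-pairs shortest-path computation. For each intermediate vertex k = 0, 1, …, 3, update dist[i][j] ← min(dist[i][j], dist[i][k] + dist[k][j]). The final matrix gives, for each (i, j), the minimum total weight of any directed path from i to j (possibly empty when i = j).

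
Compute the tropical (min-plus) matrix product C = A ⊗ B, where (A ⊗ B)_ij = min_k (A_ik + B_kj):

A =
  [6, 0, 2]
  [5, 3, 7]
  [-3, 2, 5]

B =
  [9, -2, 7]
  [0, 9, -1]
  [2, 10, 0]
A ⊗ B =
  [0, 4, -1]
  [3, 3, 2]
  [2, -5, 1]

Apply the min-plus product entry-by-entry:
  C[0][0] = min over k of (A[0][0] + B[0][0] = 6 + 9 = 15, A[0][1] + B[1][0] = 0 + 0 = 0, A[0][2] + B[2][0] = 2 + 2 = 4) = 0 (attained at k = 1)
  C[0][1] = min over k of (A[0][0] + B[0][1] = 6 + -2 = 4, A[0][1] + B[1][1] = 0 + 9 = 9, A[0][2] + B[2][1] = 2 + 10 = 12) = 4 (attained at k = 0)
  C[0][2] = min over k of (A[0][0] + B[0][2] = 6 + 7 = 13, A[0][1] + B[1][2] = 0 + -1 = -1, A[0][2] + B[2][2] = 2 + 0 = 2) = -1 (attained at k = 1)
  C[1][0] = min over k of (A[1][0] + B[0][0] = 5 + 9 = 14, A[1][1] + B[1][0] = 3 + 0 = 3, A[1][2] + B[2][0] = 7 + 2 = 9) = 3 (attained at k = 1)
  C[1][1] = min over k of (A[1][0] + B[0][1] = 5 + -2 = 3, A[1][1] + B[1][1] = 3 + 9 = 12, A[1][2] + B[2][1] = 7 + 10 = 17) = 3 (attained at k = 0)
  C[1][2] = min over k of (A[1][0] + B[0][2] = 5 + 7 = 12, A[1][1] + B[1][2] = 3 + -1 = 2, A[1][2] + B[2][2] = 7 + 0 = 7) = 2 (attained at k = 1)
  C[2][0] = min over k of (A[2][0] + B[0][0] = -3 + 9 = 6, A[2][1] + B[1][0] = 2 + 0 = 2, A[2][2] + B[2][0] = 5 + 2 = 7) = 2 (attained at k = 1)
  C[2][1] = min over k of (A[2][0] + B[0][1] = -3 + -2 = -5, A[2][1] + B[1][1] = 2 + 9 = 11, A[2][2] + B[2][1] = 5 + 10 = 15) = -5 (attained at k = 0)
  C[2][2] = min over k of (A[2][0] + B[0][2] = -3 + 7 = 4, A[2][1] + B[1][2] = 2 + -1 = 1, A[2][2] + B[2][2] = 5 + 0 = 5) = 1 (attained at k = 1)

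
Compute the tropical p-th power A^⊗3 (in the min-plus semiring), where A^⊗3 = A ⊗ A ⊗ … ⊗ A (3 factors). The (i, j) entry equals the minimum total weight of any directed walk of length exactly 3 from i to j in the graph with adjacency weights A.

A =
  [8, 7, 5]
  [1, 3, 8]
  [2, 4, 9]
A^⊗3 =
  [10, 12, 12]
  [7, 9, 9]
  [8, 10, 10]

Each entry (A^⊗3)_ij equals the minimum over all length-3 walks i = v_0 → v_1 → … → v_3 = j of Σ_t A[v_t][v_{t+1}]. For example, for (i, j) = (0, 2) we minimise over 9 possible intermediate vertex sequences; the minimum is 12, attained along the walk 0 → 2 → 0 → 2.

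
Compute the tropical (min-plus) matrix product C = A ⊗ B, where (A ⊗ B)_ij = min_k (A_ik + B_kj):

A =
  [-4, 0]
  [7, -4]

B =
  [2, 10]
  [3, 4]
A ⊗ B =
  [-2, 4]
  [-1, 0]

Apply the min-plus product entry-by-entry:
  C[0][0] = min over k of (A[0][0] + B[0][0] = -4 + 2 = -2, A[0][1] + B[1][0] = 0 + 3 = 3) = -2 (attained at k = 0)
  C[0][1] = min over k of (A[0][0] + B[0][1] = -4 + 10 = 6, A[0][1] + B[1][1] = 0 + 4 = 4) = 4 (attained at k = 1)
  C[1][0] = min over k of (A[1][0] + B[0][0] = 7 + 2 = 9, A[1][1] + B[1][0] = -4 + 3 = -1) = -1 (attained at k = 1)
  C[1][1] = min over k of (A[1][0] + B[0][1] = 7 + 10 = 17, A[1][1] + B[1][1] = -4 + 4 = 0) = 0 (attained at k = 1)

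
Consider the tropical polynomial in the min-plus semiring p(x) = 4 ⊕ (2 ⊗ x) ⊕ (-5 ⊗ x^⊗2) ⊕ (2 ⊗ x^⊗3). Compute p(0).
p(0) = -5

A tropical monomial a ⊗ x^⊗i evaluates to a + i · x. Evaluating each term at x = 0:
  Term 0 contributes 4 + 0 · 0 = 4
  Term 1 contributes 2 + 1 · 0 = 2
  Term 2 contributes -5 + 2 · 0 = -5
  Term 3 contributes 2 + 3 · 0 = 2
p(0) = ⊕ of these = min[4, 2, -5, 2] = -5.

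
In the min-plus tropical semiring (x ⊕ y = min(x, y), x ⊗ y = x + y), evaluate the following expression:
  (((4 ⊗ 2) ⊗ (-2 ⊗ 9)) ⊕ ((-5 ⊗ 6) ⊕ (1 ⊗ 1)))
(((4 ⊗ 2) ⊗ (-2 ⊗ 9)) ⊕ ((-5 ⊗ 6) ⊕ (1 ⊗ 1))) = 1

Expand innermost to outermost. Recall ⊕ takes the minimum of its arguments and ⊗ takes their sum. Working out the expression (((4 ⊗ 2) ⊗ (-2 ⊗ 9)) ⊕ ((-5 ⊗ 6) ⊕ (1 ⊗ 1))) gives 1.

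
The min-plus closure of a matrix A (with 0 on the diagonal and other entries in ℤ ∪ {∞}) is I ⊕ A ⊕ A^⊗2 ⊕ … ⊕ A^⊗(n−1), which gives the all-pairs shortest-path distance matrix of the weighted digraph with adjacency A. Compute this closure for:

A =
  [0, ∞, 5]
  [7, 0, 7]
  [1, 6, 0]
Closure =
  [0, 11, 5]
  [7, 0, 7]
  [1, 6, 0]

This is the Floyd-Warshall all-pairs shortest-path computation. For each intermediate vertex k = 0, 1, …, 2, update dist[i][j] ← min(dist[i][j], dist[i][k] + dist[k][j]). The final matrix gives, for each (i, j), the minimum total weight of any directed path from i to j (possibly empty when i = j).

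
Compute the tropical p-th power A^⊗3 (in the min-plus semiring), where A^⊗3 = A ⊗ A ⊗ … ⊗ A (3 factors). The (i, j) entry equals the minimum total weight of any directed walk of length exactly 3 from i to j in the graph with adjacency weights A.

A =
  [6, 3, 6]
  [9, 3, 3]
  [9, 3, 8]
A^⊗3 =
  [15, 9, 9]
  [15, 9, 9]
  [15, 9, 9]

Each entry (A^⊗3)_ij equals the minimum over all length-3 walks i = v_0 → v_1 → … → v_3 = j of Σ_t A[v_t][v_{t+1}]. For example, for (i, j) = (0, 2) we minimise over 9 possible intermediate vertex sequences; the minimum is 9, attained along the walk 0 → 1 → 1 → 2.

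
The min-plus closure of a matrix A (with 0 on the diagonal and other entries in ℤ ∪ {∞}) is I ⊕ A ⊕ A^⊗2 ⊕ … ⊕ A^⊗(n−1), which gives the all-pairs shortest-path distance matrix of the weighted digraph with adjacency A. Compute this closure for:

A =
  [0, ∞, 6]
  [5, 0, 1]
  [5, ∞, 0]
Closure =
  [0, ∞, 6]
  [5, 0, 1]
  [5, ∞, 0]

This is the Floyd-Warshall all-pairs shortest-path computation. For each intermediate vertex k = 0, 1, …, 2, update dist[i][j] ← min(dist[i][j], dist[i][k] + dist[k][j]). The final matrix gives, for each (i, j), the minimum total weight of any directed path from i to j (possibly empty when i = j).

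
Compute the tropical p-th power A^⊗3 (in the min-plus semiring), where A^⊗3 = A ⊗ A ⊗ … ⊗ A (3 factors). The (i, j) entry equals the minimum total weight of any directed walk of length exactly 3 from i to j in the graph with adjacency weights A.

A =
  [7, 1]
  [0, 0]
A^⊗3 =
  [1, 1]
  [0, 0]

Each entry (A^⊗3)_ij equals the minimum over all length-3 walks i = v_0 → v_1 → … → v_3 = j of Σ_t A[v_t][v_{t+1}]. For example, for (i, j) = (0, 1) we minimise over 4 possible intermediate vertex sequences; the minimum is 1, attained along the walk 0 → 1 → 1 → 1.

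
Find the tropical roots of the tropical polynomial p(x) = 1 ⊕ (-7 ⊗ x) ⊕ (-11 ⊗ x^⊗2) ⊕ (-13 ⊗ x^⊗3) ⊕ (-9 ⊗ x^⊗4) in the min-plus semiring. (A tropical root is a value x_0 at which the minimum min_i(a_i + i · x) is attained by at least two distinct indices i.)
Roots: {-4, 2, 4, 8}

Each tropical root is a break point of the lower envelope of the lines y = a_i + i · x (there are 5 lines, with slopes 0, 1, ..., 4). Only the lines that attain the minimum somewhere contribute to roots; other lines are dominated. Here the surviving (envelope) indices are i = 4, i = 3, i = 2, i = 1, i = 0.
Intersections between consecutive envelope lines give the roots: for adjacent envelope indices i < j the intersection is x = (a_i − a_j) / (j − i). Reading off the sorted break points: {-4, 2, 4, 8}.
Verification: at each break x_0, at least two indices attain the minimum of min_i(a_i + i · x_0).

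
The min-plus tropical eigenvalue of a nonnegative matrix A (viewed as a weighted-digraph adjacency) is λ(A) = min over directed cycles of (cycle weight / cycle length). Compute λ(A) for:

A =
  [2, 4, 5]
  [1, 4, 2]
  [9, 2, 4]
λ(A) = 2

Enumerate directed cycles and compute their means (weight / length). Sample:
  cycle 0 → 0: weight = 2, length = 1, mean = 2/1 ≈ 2.000
  cycle 1 → 1: weight = 4, length = 1, mean = 4/1 ≈ 4.000
  cycle 2 → 2: weight = 4, length = 1, mean = 4/1 ≈ 4.000
  cycle 0 → 1 → 0: weight = 5, length = 2, mean = 5/2 ≈ 2.500
  cycle 0 → 2 → 0: weight = 14, length = 2, mean = 14/2 ≈ 7.000
  cycle 1 → 0 → 1: weight = 5, length = 2, mean = 5/2 ≈ 2.500
Minimum mean = 2.000, attained e.g. along the cycle 0 → 0 with weight 2 and length 1. So λ(A) = 2/1 = 2.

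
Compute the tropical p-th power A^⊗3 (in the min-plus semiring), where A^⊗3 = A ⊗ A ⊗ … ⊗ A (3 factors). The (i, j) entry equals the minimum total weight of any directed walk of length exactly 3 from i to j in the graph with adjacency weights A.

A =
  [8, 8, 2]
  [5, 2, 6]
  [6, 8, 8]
A^⊗3 =
  [15, 12, 10]
  [9, 6, 9]
  [14, 12, 15]

Each entry (A^⊗3)_ij equals the minimum over all length-3 walks i = v_0 → v_1 → … → v_3 = j of Σ_t A[v_t][v_{t+1}]. For example, for (i, j) = (0, 2) we minimise over 9 possible intermediate vertex sequences; the minimum is 10, attained along the walk 0 → 2 → 0 → 2.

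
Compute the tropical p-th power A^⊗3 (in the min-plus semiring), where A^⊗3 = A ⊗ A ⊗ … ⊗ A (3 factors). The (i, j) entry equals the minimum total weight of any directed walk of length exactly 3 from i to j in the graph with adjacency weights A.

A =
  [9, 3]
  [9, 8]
A^⊗3 =
  [20, 15]
  [21, 20]

Each entry (A^⊗3)_ij equals the minimum over all length-3 walks i = v_0 → v_1 → … → v_3 = j of Σ_t A[v_t][v_{t+1}]. For example, for (i, j) = (0, 1) we minimise over 4 possible intermediate vertex sequences; the minimum is 15, attained along the walk 0 → 1 → 0 → 1.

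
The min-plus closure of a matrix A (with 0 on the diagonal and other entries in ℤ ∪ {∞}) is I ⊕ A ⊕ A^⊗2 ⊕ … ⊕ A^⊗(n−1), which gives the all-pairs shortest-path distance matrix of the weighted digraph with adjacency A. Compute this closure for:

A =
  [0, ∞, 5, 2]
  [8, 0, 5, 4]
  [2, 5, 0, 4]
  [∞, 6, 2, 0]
Closure =
  [0, 8, 4, 2]
  [7, 0, 5, 4]
  [2, 5, 0, 4]
  [4, 6, 2, 0]

This is the Floyd-Warshall all-pairs shortest-path computation. For each intermediate vertex k = 0, 1, …, 3, update dist[i][j] ← min(dist[i][j], dist[i][k] + dist[k][j]). The final matrix gives, for each (i, j), the minimum total weight of any directed path from i to j (possibly empty when i = j).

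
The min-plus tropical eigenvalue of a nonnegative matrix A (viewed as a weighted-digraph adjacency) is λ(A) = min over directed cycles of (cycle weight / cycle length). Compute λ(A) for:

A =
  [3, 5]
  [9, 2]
λ(A) = 2

Enumerate directed cycles and compute their means (weight / length). Sample:
  cycle 0 → 0: weight = 3, length = 1, mean = 3/1 ≈ 3.000
  cycle 1 → 1: weight = 2, length = 1, mean = 2/1 ≈ 2.000
  cycle 0 → 1 → 0: weight = 14, length = 2, mean = 14/2 ≈ 7.000
  cycle 1 → 0 → 1: weight = 14, length = 2, mean = 14/2 ≈ 7.000
Minimum mean = 2.000, attained e.g. along the cycle 1 → 1 with weight 2 and length 1. So λ(A) = 2/1 = 2.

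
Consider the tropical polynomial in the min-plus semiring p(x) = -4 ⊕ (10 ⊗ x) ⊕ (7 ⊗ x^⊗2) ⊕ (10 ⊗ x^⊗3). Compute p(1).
p(1) = -4

A tropical monomial a ⊗ x^⊗i evaluates to a + i · x. Evaluating each term at x = 1:
  Term 0 contributes -4 + 0 · 1 = -4
  Term 1 contributes 10 + 1 · 1 = 11
  Term 2 contributes 7 + 2 · 1 = 9
  Term 3 contributes 10 + 3 · 1 = 13
p(1) = ⊕ of these = min[-4, 11, 9, 13] = -4.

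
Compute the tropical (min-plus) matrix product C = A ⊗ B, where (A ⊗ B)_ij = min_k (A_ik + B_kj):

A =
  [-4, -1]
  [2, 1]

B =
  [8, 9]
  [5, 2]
A ⊗ B =
  [4, 1]
  [6, 3]

Apply the min-plus product entry-by-entry:
  C[0][0] = min over k of (A[0][0] + B[0][0] = -4 + 8 = 4, A[0][1] + B[1][0] = -1 + 5 = 4) = 4 (attained at k = 0)
  C[0][1] = min over k of (A[0][0] + B[0][1] = -4 + 9 = 5, A[0][1] + B[1][1] = -1 + 2 = 1) = 1 (attained at k = 1)
  C[1][0] = min over k of (A[1][0] + B[0][0] = 2 + 8 = 10, A[1][1] + B[1][0] = 1 + 5 = 6) = 6 (attained at k = 1)
  C[1][1] = min over k of (A[1][0] + B[0][1] = 2 + 9 = 11, A[1][1] + B[1][1] = 1 + 2 = 3) = 3 (attained at k = 1)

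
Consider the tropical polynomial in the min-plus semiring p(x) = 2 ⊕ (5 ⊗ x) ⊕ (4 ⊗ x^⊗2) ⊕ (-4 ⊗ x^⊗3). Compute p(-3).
p(-3) = -13

A tropical monomial a ⊗ x^⊗i evaluates to a + i · x. Evaluating each term at x = -3:
  Term 0 contributes 2 + 0 · -3 = 2
  Term 1 contributes 5 + 1 · -3 = 2
  Term 2 contributes 4 + 2 · -3 = -2
  Term 3 contributes -4 + 3 · -3 = -13
p(-3) = ⊕ of these = min[2, 2, -2, -13] = -13.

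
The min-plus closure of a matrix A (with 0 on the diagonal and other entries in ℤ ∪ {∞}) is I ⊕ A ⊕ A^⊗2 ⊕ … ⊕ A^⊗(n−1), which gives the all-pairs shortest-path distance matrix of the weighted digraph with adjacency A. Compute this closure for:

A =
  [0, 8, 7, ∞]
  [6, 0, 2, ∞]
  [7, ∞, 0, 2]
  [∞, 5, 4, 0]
Closure =
  [0, 8, 7, 9]
  [6, 0, 2, 4]
  [7, 7, 0, 2]
  [11, 5, 4, 0]

This is the Floyd-Warshall all-pairs shortest-path computation. For each intermediate vertex k = 0, 1, …, 3, update dist[i][j] ← min(dist[i][j], dist[i][k] + dist[k][j]). The final matrix gives, for each (i, j), the minimum total weight of any directed path from i to j (possibly empty when i = j).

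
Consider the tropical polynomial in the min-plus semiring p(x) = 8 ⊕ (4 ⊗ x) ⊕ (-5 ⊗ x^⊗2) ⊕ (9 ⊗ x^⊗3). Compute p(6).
p(6) = 7

A tropical monomial a ⊗ x^⊗i evaluates to a + i · x. Evaluating each term at x = 6:
  Term 0 contributes 8 + 0 · 6 = 8
  Term 1 contributes 4 + 1 · 6 = 10
  Term 2 contributes -5 + 2 · 6 = 7
  Term 3 contributes 9 + 3 · 6 = 27
p(6) = ⊕ of these = min[8, 10, 7, 27] = 7.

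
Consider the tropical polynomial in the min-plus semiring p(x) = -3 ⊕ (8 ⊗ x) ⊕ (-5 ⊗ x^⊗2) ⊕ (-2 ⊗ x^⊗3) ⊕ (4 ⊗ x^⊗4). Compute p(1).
p(1) = -3

A tropical monomial a ⊗ x^⊗i evaluates to a + i · x. Evaluating each term at x = 1:
  Term 0 contributes -3 + 0 · 1 = -3
  Term 1 contributes 8 + 1 · 1 = 9
  Term 2 contributes -5 + 2 · 1 = -3
  Term 3 contributes -2 + 3 · 1 = 1
  Term 4 contributes 4 + 4 · 1 = 8
p(1) = ⊕ of these = min[-3, 9, -3, 1, 8] = -3.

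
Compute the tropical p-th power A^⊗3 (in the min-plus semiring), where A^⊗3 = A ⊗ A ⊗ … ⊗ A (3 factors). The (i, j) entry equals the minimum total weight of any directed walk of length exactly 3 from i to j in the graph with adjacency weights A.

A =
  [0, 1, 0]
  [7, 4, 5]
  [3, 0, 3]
A^⊗3 =
  [0, 0, 0]
  [7, 7, 7]
  [3, 3, 3]

Each entry (A^⊗3)_ij equals the minimum over all length-3 walks i = v_0 → v_1 → … → v_3 = j of Σ_t A[v_t][v_{t+1}]. For example, for (i, j) = (0, 2) we minimise over 9 possible intermediate vertex sequences; the minimum is 0, attained along the walk 0 → 0 → 0 → 2.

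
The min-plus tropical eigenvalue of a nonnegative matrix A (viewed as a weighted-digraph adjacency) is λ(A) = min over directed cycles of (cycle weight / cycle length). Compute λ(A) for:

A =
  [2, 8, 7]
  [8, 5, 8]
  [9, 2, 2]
λ(A) = 2

Enumerate directed cycles and compute their means (weight / length). Sample:
  cycle 0 → 0: weight = 2, length = 1, mean = 2/1 ≈ 2.000
  cycle 1 → 1: weight = 5, length = 1, mean = 5/1 ≈ 5.000
  cycle 2 → 2: weight = 2, length = 1, mean = 2/1 ≈ 2.000
  cycle 0 → 1 → 0: weight = 16, length = 2, mean = 16/2 ≈ 8.000
  cycle 0 → 2 → 0: weight = 16, length = 2, mean = 16/2 ≈ 8.000
  cycle 1 → 0 → 1: weight = 16, length = 2, mean = 16/2 ≈ 8.000
Minimum mean = 2.000, attained e.g. along the cycle 0 → 0 with weight 2 and length 1. So λ(A) = 2/1 = 2.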